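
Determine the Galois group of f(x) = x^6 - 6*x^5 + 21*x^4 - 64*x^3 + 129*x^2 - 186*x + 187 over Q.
D_6 (order 12)

The polynomial f is an irreducible sextic over Q, so G = Gal(f/Q) is one of the 16 transitive subgroups 6T1, ..., 6T16 of S_6. The discriminant of f is -8238032750592, which is not a perfect square, so G is not contained in A_6. The transitive groups of degree 6 not contained in A_6 are: C_6 (6T1, order 6), S_3 (6T2, order 6), D_6 (6T3, order 12), C_3 x S_3 (6T5, order 18), A_4 x C_2 (6T6, order 24), S_4 (6T8, order 24), S_3 x S_3 (6T9, order 36), S_4 x C_2 (6T11, order 48), (S_3 x S_3) : C_2 (6T13, order 72), PGL(2,5) (6T14, order 120), S_6 (6T16, order 720). By Dedekind's theorem, for a prime p not dividing disc(f) the degrees of the irreducible factors of f mod p form the cycle type of an element of G. Factoring f modulo the 79 such primes p <= 421 (skipping 2, 3, 29, which divide the discriminant), each new pattern first appears at: mod 5: f = (x^2 + 2x + 4)(x^2 + 3x + 4)(x^2 + 4x + 2), pattern 2+2+2; mod 7: f = (x^6 + x^5 + 6x^3 + 3x^2 + 3x + 5), pattern 6; mod 11: f = (x)(x + 1)(x^2 + 6x + 3)(x^2 + 9x + 4), pattern 2+2+1+1; mod 19: f = (x^3 + 15x^2 + 12)(x^3 + 17x^2 + 13x + 14), pattern 3+3; mod 43: f = (x + 9)(x + 10)(x + 14)(x + 26)(x + 28)(x + 36), pattern 1+1+1+1+1+1. No other pattern occurs in this range, so the set of observed cycle types is {2+2+2, 6, 2+2+1+1, 3+3, 1+1+1+1+1+1}. The candidates containing elements of all these cycle types are D_6 (6T3) of order 12, A_4 x C_2 (6T6) of order 24, S_3 x S_3 (6T9) of order 36, S_4 x C_2 (6T11) of order 48, (S_3 x S_3) : C_2 (6T13) of order 72, PGL(2,5) (6T14) of order 120, S_6 (6T16) of order 720; the others are excluded. The observed types are precisely the cycle types that occur in D_6 (6T3). Each of the other remaining candidates has further cycle types, and by the Chebotarev density theorem the matching factorization patterns would occur for a proportion of primes equal to their share of the group: A_4 x C_2 (6T6) additionally contains elements of type 2+1+1+1+1 (3 of its 24 elements, about 12% of primes); S_3 x S_3 (6T9) additionally contains elements of type 3+1+1+1 (4 of its 36 elements, about 11% of primes); S_4 x C_2 (6T11) additionally contains elements of type 4+2, 4+1+1, 2+1+1+1+1 (15 of its 48 elements, about 31% of primes); (S_3 x S_3) : C_2 (6T13) additionally contains elements of type 4+2, 3+2+1, 3+1+1+1, 2+1+1+1+1 (40 of its 72 elements, about 56% of primes); PGL(2,5) (6T14) additionally contains elements of type 5+1, 4+1+1 (54 of its 120 elements, about 45% of primes); S_6 (6T16) additionally contains elements of type 5+1, 4+2, 4+1+1, 3+2+1, 3+1+1+1, 2+1+1+1+1 (499 of its 720 elements, about 69% of primes). None of the 79 primes tested shows any such pattern (for each of these groups the chance of that is below 10^-4), which rules them out. Hence G = D_6 (6T3), of order 12.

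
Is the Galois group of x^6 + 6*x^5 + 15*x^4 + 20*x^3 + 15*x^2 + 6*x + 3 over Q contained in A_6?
The polynomial is irreducible of degree 6 over Q. Its discriminant is -1492992, which is not a perfect square. A Galois group lies in the alternating group exactly when the discriminant is a square in Q, so the Galois group (D_6) is not contained in A_6.

No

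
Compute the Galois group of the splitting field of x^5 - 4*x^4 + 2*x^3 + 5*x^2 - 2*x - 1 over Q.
C_5 (order 5)

The polynomial f is an irreducible quintic over Q, so G = Gal(f/Q) is a transitive subgroup of S_5: one of C_5 (5T1, order 5), D_5 (5T2, order 10), F_20 (5T3, order 20), A_5 (5T4, order 60) or S_5 (5T5, order 120). The discriminant of f is 14641 = 121^2, a perfect square, so G is contained in A_5. The transitive groups of degree 5 contained in A_5 are: C_5 (5T1, order 5), D_5 (5T2, order 10), A_5 (5T4, order 60). By Dedekind's theorem, for a prime p not dividing disc(f) the degrees of the irreducible factors of f mod p form the cycle type of an element of G. Factoring f modulo the 14 such primes p <= 47 (skipping 11, which divides the discriminant), each new pattern first appears at: mod 2: f = (x^5 + x^2 + 1), pattern 5; mod 23: f = (x + 8)(x + 11)(x + 12)(x + 16)(x + 18), pattern 1+1+1+1+1. No other pattern occurs in this range, so the set of observed cycle types is {5, 1+1+1+1+1}. The candidates containing elements of all these cycle types are C_5 (5T1) of order 5, D_5 (5T2) of order 10, A_5 (5T4) of order 60; the others are excluded. The observed types are precisely the cycle types that occur in C_5 (5T1). Each of the other remaining candidates has further cycle types, and by the Chebotarev density theorem the matching factorization patterns would occur for a proportion of primes equal to their share of the group: D_5 (5T2) additionally contains elements of type 2+2+1 (5 of its 10 elements, about 50% of primes); A_5 (5T4) additionally contains elements of type 3+1+1, 2+2+1 (35 of its 60 elements, about 58% of primes). None of the 14 primes tested shows any such pattern (for each of these groups the chance of that is below 10^-4), which rules them out. Hence G = C_5 (5T1), of order 5.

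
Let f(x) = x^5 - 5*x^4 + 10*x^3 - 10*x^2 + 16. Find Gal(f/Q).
D_5 (order 10)

The polynomial f is an irreducible quintic over Q, so G = Gal(f/Q) is a transitive subgroup of S_5: one of C_5 (5T1, order 5), D_5 (5T2, order 10), F_20 (5T3, order 20), A_5 (5T4, order 60) or S_5 (5T5, order 120). The discriminant of f is 64000000 = 8000^2, a perfect square, so G is contained in A_5. The transitive groups of degree 5 contained in A_5 are: C_5 (5T1, order 5), D_5 (5T2, order 10), A_5 (5T4, order 60). By Dedekind's theorem, for a prime p not dividing disc(f) the degrees of the irreducible factors of f mod p form the cycle type of an element of G. Factoring f modulo the 23 such primes p <= 97 (skipping 2, 5, which divide the discriminant), each new pattern first appears at: mod 3: f = (x + 2)(x^2 + 1)(x^2 + 2x + 2), pattern 2+2+1; mod 7: f = (x^5 + 2x^4 + 3x^3 + 4x^2 + 2), pattern 5. No other pattern occurs in this range, so the set of observed cycle types is {2+2+1, 5}. The candidates containing elements of all these cycle types are D_5 (5T2) of order 10, A_5 (5T4) of order 60; the others are excluded. The observed types are precisely the cycle types that occur in D_5 (5T2) (apart from the identity). Each of the other remaining candidates has further cycle types, and by the Chebotarev density theorem the matching factorization patterns would occur for a proportion of primes equal to their share of the group: A_5 (5T4) additionally contains elements of type 3+1+1 (20 of its 60 elements, about 33% of primes). None of the 23 primes tested shows any such pattern (for each of these groups the chance of that is below 10^-4), which rules them out. Hence G = D_5 (5T2), of order 10.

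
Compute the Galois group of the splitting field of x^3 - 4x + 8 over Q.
3T2: S_3

The polynomial is an irreducible cubic over Q and its discriminant is -1472, which is not a perfect square. For an irreducible cubic, a non-square discriminant gives Galois group S_3.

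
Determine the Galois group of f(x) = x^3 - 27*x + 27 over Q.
C_3, A_3

The polynomial is an irreducible cubic over Q and its discriminant is 59049 = 243^2, a perfect square. For an irreducible cubic, a square discriminant forces the Galois group to be A_3, the cyclic group of order 3.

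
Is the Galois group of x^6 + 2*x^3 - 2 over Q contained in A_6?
The polynomial is irreducible of degree 6 over Q. Its discriminant is 5038848, which is not a perfect square. A Galois group lies in the alternating group exactly when the discriminant is a square in Q, so the Galois group (S_3 x S_3) is not contained in A_6.

No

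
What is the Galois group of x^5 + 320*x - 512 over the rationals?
The polynomial f is an irreducible quintic over Q, so G = Gal(f/Q) is a transitive subgroup of S_5: one of C_5 (5T1, order 5), D_5 (5T2, order 10), F_20 (5T3, order 20), A_5 (5T4, order 60) or S_5 (5T5, order 120). The discriminant of f is 1073741824000000 = 32768000^2, a perfect square, so G is contained in A_5. The transitive groups of degree 5 contained in A_5 are: C_5 (5T1, order 5), D_5 (5T2, order 10), A_5 (5T4, order 60). By Dedekind's theorem, for a prime p not dividing disc(f) the degrees of the irreducible factors of f mod p form the cycle type of an element of G. Factoring f modulo the 2 such primes p <= 7 (skipping 2, 5, which divide the discriminant), each new pattern first appears at: mod 3: f = (x^5 + 2x + 1), pattern 5; mod 7: f = (x + 1)(x + 3)(x^3 + 3x^2 + 6x + 2), pattern 3+1+1. No other pattern occurs in this range, so the set of observed cycle types is {5, 3+1+1}. Among the candidates above, the only group containing elements of all these cycle types is A_5 (5T4) — each of C_5 (5T1), D_5 (5T2) lacks at least one of them. Hence G = A_5 (5T4), of order 60.

A_5 (also written A5)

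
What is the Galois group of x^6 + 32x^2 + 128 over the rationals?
S_4 x C_2

The polynomial f is an irreducible sextic over Q, so G = Gal(f/Q) is one of the 16 transitive subgroups 6T1, ..., 6T16 of S_6. The discriminant of f is -2693803488051200, which is not a perfect square, so G is not contained in A_6. The transitive groups of degree 6 not contained in A_6 are: C_6 (6T1, order 6), S_3 (6T2, order 6), D_6 (6T3, order 12), C_3 x S_3 (6T5, order 18), A_4 x C_2 (6T6, order 24), S_4 (6T8, order 24), S_3 x S_3 (6T9, order 36), S_4 x C_2 (6T11, order 48), (S_3 x S_3) : C_2 (6T13, order 72), PGL(2,5) (6T14, order 120), S_6 (6T16, order 720). By Dedekind's theorem, for a prime p not dividing disc(f) the degrees of the irreducible factors of f mod p form the cycle type of an element of G. Factoring f modulo the 17 such primes p <= 71 (skipping 2, 5, 7, which divide the discriminant), each new pattern first appears at: mod 3: f = (x^3 + x^2 + 2x + 1)(x^3 + 2x^2 + 2x + 2), pattern 3+3; mod 13: f = (x^6 + 6x^2 + 11), pattern 6; mod 19: f = (x^2 + 1)(x^4 + 18x^2 + 14), pattern 4+2; mod 23: f = (x + 1)(x + 22)(x^4 + x^2 + 10), pattern 4+1+1; mod 53: f = (x^2 + 21)(x^2 + 22x + 46)(x^2 + 31x + 46), pattern 2+2+2; mod 59: f = (x + 8)(x + 51)(x^2 + 10x + 23)(x^2 + 49x + 23), pattern 2+2+1+1; mod 71: f = (x + 16)(x + 22)(x + 49)(x + 55)(x^2 + 30), pattern 2+1+1+1+1. No other pattern occurs in this range, so the set of observed cycle types is {3+3, 6, 4+2, 4+1+1, 2+2+2, 2+2+1+1, 2+1+1+1+1}. The candidates containing elements of all these cycle types are S_4 x C_2 (6T11) of order 48, S_6 (6T16) of order 720; the others are excluded. The observed types are precisely the cycle types that occur in S_4 x C_2 (6T11) (apart from the identity). Each of the other remaining candidates has further cycle types, and by the Chebotarev density theorem the matching factorization patterns would occur for a proportion of primes equal to their share of the group: S_6 (6T16) additionally contains elements of type 5+1, 3+2+1, 3+1+1+1 (304 of its 720 elements, about 42% of primes). None of the 17 primes tested shows any such pattern (for each of these groups the chance of that is below 10^-4), which rules them out. Hence G = S_4 x C_2 (6T11), of order 48.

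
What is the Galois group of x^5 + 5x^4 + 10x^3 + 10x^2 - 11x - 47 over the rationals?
S_5, the symmetric group on 5 letters

The polynomial f is an irreducible quintic over Q, so G = Gal(f/Q) is a transitive subgroup of S_5: one of C_5 (5T1, order 5), D_5 (5T2, order 10), F_20 (5T3, order 20), A_5 (5T4, order 60) or S_5 (5T5, order 120). The discriminant of f is 3008364544, which is not a perfect square, so G is not contained in A_5. The transitive groups of degree 5 not contained in A_5 are: F_20 (5T3, order 20), S_5 (5T5, order 120). By Dedekind's theorem, for a prime p not dividing disc(f) the degrees of the irreducible factors of f mod p form the cycle type of an element of G. Factoring f modulo the 3 such primes p <= 7 (skipping 2, which divides the discriminant), each new pattern first appears at: mod 3: f = (x^5 + 2x^4 + x^3 + x^2 + x + 1), pattern 5; mod 7: f = (x^2 + 4)(x^3 + 5x^2 + 6x + 4), pattern 3+2. No other pattern occurs in this range, so the set of observed cycle types is {5, 3+2}. Among the candidates above, the only group containing elements of all these cycle types is S_5 (5T5) — F_20 (5T3) lacks at least one of them. Hence G = S_5 (5T5), of order 120.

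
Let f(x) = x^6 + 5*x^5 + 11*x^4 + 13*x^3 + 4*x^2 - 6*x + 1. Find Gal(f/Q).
(C_3 x C_3) : C_4 (order 36)

The polynomial f is an irreducible sextic over Q, so G = Gal(f/Q) is one of the 16 transitive subgroups 6T1, ..., 6T16 of S_6. The discriminant of f is 525625 = 725^2, a perfect square, so G is contained in A_6. The transitive groups of degree 6 contained in A_6 are: A_4 (6T4, order 12), S_4 (6T7, order 24), (C_3 x C_3) : C_4 (6T10, order 36), PSL(2,5) (6T12, order 60), A_6 (6T15, order 360). By Dedekind's theorem, for a prime p not dividing disc(f) the degrees of the irreducible factors of f mod p form the cycle type of an element of G. Factoring f modulo the 19 such primes p <= 73 (skipping 5, 29, which divide the discriminant), each new pattern first appears at: mod 2: f = (x^2 + x + 1)(x^4 + x + 1), pattern 4+2; mod 11: f = (x^3 + 6x^2 + 3x + 10)(x^3 + 10x^2 + 3x + 10), pattern 3+3; mod 19: f = (x + 8)(x + 9)(x^2 + 9x + 7)(x^2 + 17x + 2), pattern 2+2+1+1; mod 61: f = (x + 20)(x + 27)(x + 34)(x^3 + 46x^2 + 3x + 60), pattern 3+1+1+1. No other pattern occurs in this range, so the set of observed cycle types is {4+2, 3+3, 2+2+1+1, 3+1+1+1}. The candidates containing elements of all these cycle types are (C_3 x C_3) : C_4 (6T10) of order 36, A_6 (6T15) of order 360; the others are excluded. The observed types are precisely the cycle types that occur in (C_3 x C_3) : C_4 (6T10) (apart from the identity). Each of the other remaining candidates has further cycle types, and by the Chebotarev density theorem the matching factorization patterns would occur for a proportion of primes equal to their share of the group: A_6 (6T15) additionally contains elements of type 5+1 (144 of its 360 elements, about 40% of primes). None of the 19 primes tested shows any such pattern (for each of these groups the chance of that is below 10^-4), which rules them out. Hence G = (C_3 x C_3) : C_4 (6T10), of order 36.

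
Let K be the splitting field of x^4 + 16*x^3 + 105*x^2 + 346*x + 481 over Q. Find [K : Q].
4

The degree of the splitting field over Q equals the order of the Galois group, so first determine the group. The polynomial is an irreducible quartic over Q and its discriminant is 291600 = 540^2, a perfect square, so the Galois group is contained in A_4. The resolvent cubic y^3 - 105*y^2 + 3612*y - 40832 splits completely over Q, which gives the Klein four-group V_4. The Galois group V_4 (4T2) has order 4, so the splitting field has degree 4 over Q.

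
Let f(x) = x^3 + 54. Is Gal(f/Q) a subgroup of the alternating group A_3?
No

The polynomial is irreducible of degree 3 over Q. Its discriminant is -78732, which is not a perfect square. A Galois group lies in the alternating group exactly when the discriminant is a square in Q, so the Galois group (S_3) is not contained in A_3.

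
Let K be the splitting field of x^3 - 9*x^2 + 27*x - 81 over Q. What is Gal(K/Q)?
S_3, the symmetric group on 3 letters

The polynomial is an irreducible cubic over Q and its discriminant is -78732, which is not a perfect square. For an irreducible cubic, a non-square discriminant gives Galois group S_3.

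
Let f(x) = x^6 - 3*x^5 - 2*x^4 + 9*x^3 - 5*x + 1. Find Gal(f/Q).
The polynomial f is an irreducible sextic over Q, so G = Gal(f/Q) is one of the 16 transitive subgroups 6T1, ..., 6T16 of S_6. The discriminant of f is 810448, which is not a perfect square, so G is not contained in A_6. The transitive groups of degree 6 not contained in A_6 are: C_6 (6T1, order 6), S_3 (6T2, order 6), D_6 (6T3, order 12), C_3 x S_3 (6T5, order 18), A_4 x C_2 (6T6, order 24), S_4 (6T8, order 24), S_3 x S_3 (6T9, order 36), S_4 x C_2 (6T11, order 48), (S_3 x S_3) : C_2 (6T13, order 72), PGL(2,5) (6T14, order 120), S_6 (6T16, order 720). By Dedekind's theorem, for a prime p not dividing disc(f) the degrees of the irreducible factors of f mod p form the cycle type of an element of G. Factoring f modulo the 23 such primes p <= 97 (skipping 2, 37, which divide the discriminant), each new pattern first appears at: mod 3: f = (x^3 + x^2 + 2)(x^3 + 2x^2 + 2x + 2), pattern 3+3; mod 5: f = (x^2 + 2)(x^2 + 3x + 3)(x^2 + 4x + 1), pattern 2+2+2; mod 67: f = (x + 2)(x + 18)(x + 30)(x + 36)(x + 48)(x + 64), pattern 1+1+1+1+1+1. No other pattern occurs in this range, so the set of observed cycle types is {3+3, 2+2+2, 1+1+1+1+1+1}. The candidates containing elements of all these cycle types are C_6 (6T1) of order 6, S_3 (6T2) of order 6, D_6 (6T3) of order 12, C_3 x S_3 (6T5) of order 18, A_4 x C_2 (6T6) of order 24, S_4 (6T8) of order 24, S_3 x S_3 (6T9) of order 36, S_4 x C_2 (6T11) of order 48, (S_3 x S_3) : C_2 (6T13) of order 72, PGL(2,5) (6T14) of order 120, S_6 (6T16) of order 720; the others are excluded. The observed types are precisely the cycle types that occur in S_3 (6T2). Each of the other remaining candidates has further cycle types, and by the Chebotarev density theorem the matching factorization patterns would occur for a proportion of primes equal to their share of the group: C_6 (6T1) additionally contains elements of type 6 (2 of its 6 elements, about 33% of primes); D_6 (6T3) additionally contains elements of type 6, 2+2+1+1 (5 of its 12 elements, about 42% of primes); C_3 x S_3 (6T5) additionally contains elements of type 6, 3+1+1+1 (10 of its 18 elements, about 56% of primes); A_4 x C_2 (6T6) additionally contains elements of type 6, 2+2+1+1, 2+1+1+1+1 (14 of its 24 elements, about 58% of primes); S_4 (6T8) additionally contains elements of type 4+1+1, 2+2+1+1 (9 of its 24 elements, about 38% of primes); S_3 x S_3 (6T9) additionally contains elements of type 6, 3+1+1+1, 2+2+1+1 (25 of its 36 elements, about 69% of primes); S_4 x C_2 (6T11) additionally contains elements of type 6, 4+2, 4+1+1, 2+2+1+1, 2+1+1+1+1 (32 of its 48 elements, about 67% of primes); (S_3 x S_3) : C_2 (6T13) additionally contains elements of type 6, 4+2, 3+2+1, 3+1+1+1, 2+2+1+1, 2+1+1+1+1 (61 of its 72 elements, about 85% of primes); PGL(2,5) (6T14) additionally contains elements of type 6, 5+1, 4+1+1, 2+2+1+1 (89 of its 120 elements, about 74% of primes); S_6 (6T16) additionally contains elements of type 6, 5+1, 4+2, 4+1+1, 3+2+1, 3+1+1+1, 2+2+1+1, 2+1+1+1+1 (664 of its 720 elements, about 92% of primes). None of the 23 primes tested shows any such pattern (for each of these groups the chance of that is below 10^-4), which rules them out. Hence G = S_3 (6T2), of order 6.

S_3, S_3 acting on 6 points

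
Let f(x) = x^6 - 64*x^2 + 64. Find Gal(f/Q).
S_4 x C_2

The polynomial f is an irreducible sextic over Q, so G = Gal(f/Q) is one of the 16 transitive subgroups 6T1, ..., 6T16 of S_6. The discriminant of f is -3603718079512576, which is not a perfect square, so G is not contained in A_6. The transitive groups of degree 6 not contained in A_6 are: C_6 (6T1, order 6), S_3 (6T2, order 6), D_6 (6T3, order 12), C_3 x S_3 (6T5, order 18), A_4 x C_2 (6T6, order 24), S_4 (6T8, order 24), S_3 x S_3 (6T9, order 36), S_4 x C_2 (6T11, order 48), (S_3 x S_3) : C_2 (6T13, order 72), PGL(2,5) (6T14, order 120), S_6 (6T16, order 720). By Dedekind's theorem, for a prime p not dividing disc(f) the degrees of the irreducible factors of f mod p form the cycle type of an element of G. Factoring f modulo the 67 such primes p <= 347 (skipping 2, 229, which divide the discriminant), each new pattern first appears at: mod 3: f = (x^6 + 2x^2 + 1), pattern 6; mod 5: f = (x^3 + x^2 + 3x + 4)(x^3 + 4x^2 + 3x + 1), pattern 3+3; mod 7: f = (x + 3)(x + 4)(x^4 + 2x^2 + 3), pattern 4+1+1; mod 13: f = (x^2 + 7)(x^4 + 6x^2 + 11), pattern 4+2; mod 23: f = (x^2 + 2)(x^2 + 10x + 3)(x^2 + 13x + 3), pattern 2+2+2; mod 29: f = (x + 9)(x + 20)(x^2 + 2x + 28)(x^2 + 27x + 28), pattern 2+2+1+1; mod 193: f = (x + 5)(x + 12)(x + 88)(x + 105)(x + 181)(x + 188), pattern 1+1+1+1+1+1; mod 347: f = (x + 6)(x + 45)(x + 302)(x + 341)(x^2 + 326), pattern 2+1+1+1+1. No other pattern occurs in this range, so the set of observed cycle types is {6, 3+3, 4+1+1, 4+2, 2+2+2, 2+2+1+1, 1+1+1+1+1+1, 2+1+1+1+1}. The candidates containing elements of all these cycle types are S_4 x C_2 (6T11) of order 48, S_6 (6T16) of order 720; the others are excluded. The observed types are precisely the cycle types that occur in S_4 x C_2 (6T11). Each of the other remaining candidates has further cycle types, and by the Chebotarev density theorem the matching factorization patterns would occur for a proportion of primes equal to their share of the group: S_6 (6T16) additionally contains elements of type 5+1, 3+2+1, 3+1+1+1 (304 of its 720 elements, about 42% of primes). None of the 67 primes tested shows any such pattern (for each of these groups the chance of that is below 10^-4), which rules them out. Hence G = S_4 x C_2 (6T11), of order 48.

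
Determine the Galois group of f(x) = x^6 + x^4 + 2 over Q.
S_4 x C_2 (also written S4xC2)

The polynomial f is an irreducible sextic over Q, so G = Gal(f/Q) is one of the 16 transitive subgroups 6T1, ..., 6T16 of S_6. The discriminant of f is -1722368, which is not a perfect square, so G is not contained in A_6. The transitive groups of degree 6 not contained in A_6 are: C_6 (6T1, order 6), S_3 (6T2, order 6), D_6 (6T3, order 12), C_3 x S_3 (6T5, order 18), A_4 x C_2 (6T6, order 24), S_4 (6T8, order 24), S_3 x S_3 (6T9, order 36), S_4 x C_2 (6T11, order 48), (S_3 x S_3) : C_2 (6T13, order 72), PGL(2,5) (6T14, order 120), S_6 (6T16, order 720). By Dedekind's theorem, for a prime p not dividing disc(f) the degrees of the irreducible factors of f mod p form the cycle type of an element of G. Factoring f modulo the 29 such primes p <= 127 (skipping 2, 29, which divide the discriminant), each new pattern first appears at: mod 3: f = (x^3 + x^2 + x + 2)(x^3 + 2x^2 + x + 1), pattern 3+3; mod 5: f = (x^6 + x^4 + 2), pattern 6; mod 7: f = (x + 3)(x + 4)(x^4 + 3x^2 + 6), pattern 4+1+1; mod 17: f = (x + 5)(x + 12)(x^2 + 2x + 15)(x^2 + 15x + 15), pattern 2+2+1+1; mod 23: f = (x^2 + 4)(x^2 + 10x + 14)(x^2 + 13x + 14), pattern 2+2+2; mod 67: f = (x^2 + 14)(x^4 + 54x^2 + 48), pattern 4+2; mod 127: f = (x + 40)(x + 60)(x + 67)(x + 87)(x^2 + 121), pattern 2+1+1+1+1. No other pattern occurs in this range, so the set of observed cycle types is {3+3, 6, 4+1+1, 2+2+1+1, 2+2+2, 4+2, 2+1+1+1+1}. The candidates containing elements of all these cycle types are S_4 x C_2 (6T11) of order 48, S_6 (6T16) of order 720; the others are excluded. The observed types are precisely the cycle types that occur in S_4 x C_2 (6T11) (apart from the identity). Each of the other remaining candidates has further cycle types, and by the Chebotarev density theorem the matching factorization patterns would occur for a proportion of primes equal to their share of the group: S_6 (6T16) additionally contains elements of type 5+1, 3+2+1, 3+1+1+1 (304 of its 720 elements, about 42% of primes). None of the 29 primes tested shows any such pattern (for each of these groups the chance of that is below 10^-4), which rules them out. Hence G = S_4 x C_2 (6T11), of order 48.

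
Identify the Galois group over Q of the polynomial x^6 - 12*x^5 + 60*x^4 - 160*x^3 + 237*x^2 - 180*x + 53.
The polynomial f is an irreducible sextic over Q, so G = Gal(f/Q) is one of the 16 transitive subgroups 6T1, ..., 6T16 of S_6. The discriminant of f is -419904, which is not a perfect square, so G is not contained in A_6. The transitive groups of degree 6 not contained in A_6 are: C_6 (6T1, order 6), S_3 (6T2, order 6), D_6 (6T3, order 12), C_3 x S_3 (6T5, order 18), A_4 x C_2 (6T6, order 24), S_4 (6T8, order 24), S_3 x S_3 (6T9, order 36), S_4 x C_2 (6T11, order 48), (S_3 x S_3) : C_2 (6T13, order 72), PGL(2,5) (6T14, order 120), S_6 (6T16, order 720). By Dedekind's theorem, for a prime p not dividing disc(f) the degrees of the irreducible factors of f mod p form the cycle type of an element of G. Factoring f modulo the 33 such primes p <= 149 (skipping 2, 3, which divide the discriminant), each new pattern first appears at: mod 5: f = (x^3 + x^2 + x + 4)(x^3 + 2x^2 + 2x + 2), pattern 3+3; mod 7: f = (x^6 + 2x^5 + 4x^4 + x^3 + 6x^2 + 2x + 4), pattern 6; mod 17: f = (x + 6)(x + 7)(x^2 + 13x + 7)(x^2 + 13x + 14), pattern 2+2+1+1; mod 19: f = (x + 1)(x + 6)(x + 9)(x + 14)(x^2 + 15x + 1), pattern 2+1+1+1+1; mod 71: f = (x^2 + 67x + 20)(x^2 + 67x + 29)(x^2 + 67x + 34), pattern 2+2+2. No other pattern occurs in this range, so the set of observed cycle types is {3+3, 6, 2+2+1+1, 2+1+1+1+1, 2+2+2}. The candidates containing elements of all these cycle types are A_4 x C_2 (6T6) of order 24, S_4 x C_2 (6T11) of order 48, (S_3 x S_3) : C_2 (6T13) of order 72, S_6 (6T16) of order 720; the others are excluded. The observed types are precisely the cycle types that occur in A_4 x C_2 (6T6) (apart from the identity). Each of the other remaining candidates has further cycle types, and by the Chebotarev density theorem the matching factorization patterns would occur for a proportion of primes equal to their share of the group: S_4 x C_2 (6T11) additionally contains elements of type 4+2, 4+1+1 (12 of its 48 elements, about 25% of primes); (S_3 x S_3) : C_2 (6T13) additionally contains elements of type 4+2, 3+2+1, 3+1+1+1 (34 of its 72 elements, about 47% of primes); S_6 (6T16) additionally contains elements of type 5+1, 4+2, 4+1+1, 3+2+1, 3+1+1+1 (484 of its 720 elements, about 67% of primes). None of the 33 primes tested shows any such pattern (for each of these groups the chance of that is below 10^-4), which rules them out. Hence G = A_4 x C_2 (6T6), of order 24.

A_4 x C_2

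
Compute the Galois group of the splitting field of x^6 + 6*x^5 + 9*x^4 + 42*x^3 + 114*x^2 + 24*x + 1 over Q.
The polynomial f is an irreducible sextic over Q, so G = Gal(f/Q) is one of the 16 transitive subgroups 6T1, ..., 6T16 of S_6. The discriminant of f is -153891765817344, which is not a perfect square, so G is not contained in A_6. The transitive groups of degree 6 not contained in A_6 are: C_6 (6T1, order 6), S_3 (6T2, order 6), D_6 (6T3, order 12), C_3 x S_3 (6T5, order 18), A_4 x C_2 (6T6, order 24), S_4 (6T8, order 24), S_3 x S_3 (6T9, order 36), S_4 x C_2 (6T11, order 48), (S_3 x S_3) : C_2 (6T13, order 72), PGL(2,5) (6T14, order 120), S_6 (6T16, order 720). By Dedekind's theorem, for a prime p not dividing disc(f) the degrees of the irreducible factors of f mod p form the cycle type of an element of G. Factoring f modulo the 33 such primes p <= 149 (skipping 2, 3, which divide the discriminant), each new pattern first appears at: mod 5: f = (x^3 + 2x^2 + x + 4)(x^3 + 4x^2 + 4), pattern 3+3; mod 7: f = (x^6 + 6x^5 + 2x^4 + 2x^2 + 3x + 1), pattern 6; mod 17: f = (x + 13)(x + 15)(x^2 + 13x + 16)(x^2 + 16x + 2), pattern 2+2+1+1; mod 19: f = (x + 4)(x + 5)(x + 11)(x + 16)(x^2 + 8x + 4), pattern 2+1+1+1+1; mod 71: f = (x^2 + 13x + 38)(x^2 + 23x + 37)(x^2 + 41x + 5), pattern 2+2+2. No other pattern occurs in this range, so the set of observed cycle types is {3+3, 6, 2+2+1+1, 2+1+1+1+1, 2+2+2}. The candidates containing elements of all these cycle types are A_4 x C_2 (6T6) of order 24, S_4 x C_2 (6T11) of order 48, (S_3 x S_3) : C_2 (6T13) of order 72, S_6 (6T16) of order 720; the others are excluded. The observed types are precisely the cycle types that occur in A_4 x C_2 (6T6) (apart from the identity). Each of the other remaining candidates has further cycle types, and by the Chebotarev density theorem the matching factorization patterns would occur for a proportion of primes equal to their share of the group: S_4 x C_2 (6T11) additionally contains elements of type 4+2, 4+1+1 (12 of its 48 elements, about 25% of primes); (S_3 x S_3) : C_2 (6T13) additionally contains elements of type 4+2, 3+2+1, 3+1+1+1 (34 of its 72 elements, about 47% of primes); S_6 (6T16) additionally contains elements of type 5+1, 4+2, 4+1+1, 3+2+1, 3+1+1+1 (484 of its 720 elements, about 67% of primes). None of the 33 primes tested shows any such pattern (for each of these groups the chance of that is below 10^-4), which rules them out. Hence G = A_4 x C_2 (6T6), of order 24.

6T6: A_4 x C_2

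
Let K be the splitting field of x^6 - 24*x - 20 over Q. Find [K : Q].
360

The degree of the splitting field over Q equals the order of the Galois group, so first determine the group. The polynomial f is an irreducible sextic over Q, so G = Gal(f/Q) is one of the 16 transitive subgroups 6T1, ..., 6T16 of S_6. The discriminant of f is 746496000000 = 864000^2, a perfect square, so G is contained in A_6. The transitive groups of degree 6 contained in A_6 are: A_4 (6T4, order 12), S_4 (6T7, order 24), (C_3 x C_3) : C_4 (6T10, order 36), PSL(2,5) (6T12, order 60), A_6 (6T15, order 360). By Dedekind's theorem, for a prime p not dividing disc(f) the degrees of the irreducible factors of f mod p form the cycle type of an element of G. Factoring f modulo the 6 such primes p <= 23 (skipping 2, 3, 5, which divide the discriminant), each new pattern first appears at: mod 7: f = (x + 4)(x^5 + 3x^4 + 2x^3 + 6x^2 + 4x + 2), pattern 5+1; mod 23: f = (x + 2)(x + 11)(x + 16)(x^3 + 17x^2 + 13x + 7), pattern 3+1+1+1. No other pattern occurs in this range, so the set of observed cycle types is {5+1, 3+1+1+1}. Among the candidates above, the only group containing elements of all these cycle types is A_6 (6T15) — each of A_4 (6T4), S_4 (6T7), (C_3 x C_3) : C_4 (6T10), PSL(2,5) (6T12) lacks at least one of them. Hence G = A_6 (6T15), of order 360. The Galois group A_6 (6T15) has order 360, so the splitting field has degree 360 over Q.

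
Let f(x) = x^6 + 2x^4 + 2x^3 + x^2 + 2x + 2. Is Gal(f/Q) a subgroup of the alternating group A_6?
The polynomial is irreducible of degree 6 over Q. Its discriminant is -187648, which is not a perfect square. A Galois group lies in the alternating group exactly when the discriminant is a square in Q, so the Galois group ((S_3 x S_3) : C_2) is not contained in A_6.

No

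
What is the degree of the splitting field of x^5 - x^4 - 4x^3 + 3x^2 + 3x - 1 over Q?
5

The degree of the splitting field over Q equals the order of the Galois group, so first determine the group. The polynomial f is an irreducible quintic over Q, so G = Gal(f/Q) is a transitive subgroup of S_5: one of C_5 (5T1, order 5), D_5 (5T2, order 10), F_20 (5T3, order 20), A_5 (5T4, order 60) or S_5 (5T5, order 120). The discriminant of f is 14641 = 121^2, a perfect square, so G is contained in A_5. The transitive groups of degree 5 contained in A_5 are: C_5 (5T1, order 5), D_5 (5T2, order 10), A_5 (5T4, order 60). By Dedekind's theorem, for a prime p not dividing disc(f) the degrees of the irreducible factors of f mod p form the cycle type of an element of G. Factoring f modulo the 14 such primes p <= 47 (skipping 11, which divides the discriminant), each new pattern first appears at: mod 2: f = (x^5 + x^4 + x^2 + x + 1), pattern 5; mod 23: f = (x + 4)(x + 6)(x + 10)(x + 11)(x + 14), pattern 1+1+1+1+1. No other pattern occurs in this range, so the set of observed cycle types is {5, 1+1+1+1+1}. The candidates containing elements of all these cycle types are C_5 (5T1) of order 5, D_5 (5T2) of order 10, A_5 (5T4) of order 60; the others are excluded. The observed types are precisely the cycle types that occur in C_5 (5T1). Each of the other remaining candidates has further cycle types, and by the Chebotarev density theorem the matching factorization patterns would occur for a proportion of primes equal to their share of the group: D_5 (5T2) additionally contains elements of type 2+2+1 (5 of its 10 elements, about 50% of primes); A_5 (5T4) additionally contains elements of type 3+1+1, 2+2+1 (35 of its 60 elements, about 58% of primes). None of the 14 primes tested shows any such pattern (for each of these groups the chance of that is below 10^-4), which rules them out. Hence G = C_5 (5T1), of order 5. The Galois group C_5 (5T1) has order 5, so the splitting field has degree 5 over Q.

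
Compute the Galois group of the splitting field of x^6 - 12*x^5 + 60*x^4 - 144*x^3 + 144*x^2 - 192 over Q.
S_3 x S_3 (also written G36-)

The polynomial f is an irreducible sextic over Q, so G = Gal(f/Q) is one of the 16 transitive subgroups 6T1, ..., 6T16 of S_6. The discriminant of f is 5410421842378752, which is not a perfect square, so G is not contained in A_6. The transitive groups of degree 6 not contained in A_6 are: C_6 (6T1, order 6), S_3 (6T2, order 6), D_6 (6T3, order 12), C_3 x S_3 (6T5, order 18), A_4 x C_2 (6T6, order 24), S_4 (6T8, order 24), S_3 x S_3 (6T9, order 36), S_4 x C_2 (6T11, order 48), (S_3 x S_3) : C_2 (6T13, order 72), PGL(2,5) (6T14, order 120), S_6 (6T16, order 720). By Dedekind's theorem, for a prime p not dividing disc(f) the degrees of the irreducible factors of f mod p form the cycle type of an element of G. Factoring f modulo the 23 such primes p <= 97 (skipping 2, 3, which divide the discriminant), each new pattern first appears at: mod 5: f = (x^6 + 3x^5 + x^3 + 4x^2 + 3), pattern 6; mod 11: f = (x + 3)(x + 10)(x^2 + 2x + 6)(x^2 + 6x + 7), pattern 2+2+1+1; mod 13: f = (x + 1)(x + 7)(x + 12)(x^3 + 7x^2 + 12x + 7), pattern 3+1+1+1; mod 31: f = (x^2 + 9x + 22)(x^2 + 11x + 8)(x^2 + 30x + 13), pattern 2+2+2; mod 97: f = (x^3 + 91x^2 + 12x + 17)(x^3 + 91x^2 + 12x + 80), pattern 3+3. No other pattern occurs in this range, so the set of observed cycle types is {6, 2+2+1+1, 3+1+1+1, 2+2+2, 3+3}. The candidates containing elements of all these cycle types are S_3 x S_3 (6T9) of order 36, (S_3 x S_3) : C_2 (6T13) of order 72, S_6 (6T16) of order 720; the others are excluded. The observed types are precisely the cycle types that occur in S_3 x S_3 (6T9) (apart from the identity). Each of the other remaining candidates has further cycle types, and by the Chebotarev density theorem the matching factorization patterns would occur for a proportion of primes equal to their share of the group: (S_3 x S_3) : C_2 (6T13) additionally contains elements of type 4+2, 3+2+1, 2+1+1+1+1 (36 of its 72 elements, about 50% of primes); S_6 (6T16) additionally contains elements of type 5+1, 4+2, 4+1+1, 3+2+1, 2+1+1+1+1 (459 of its 720 elements, about 64% of primes). None of the 23 primes tested shows any such pattern (for each of these groups the chance of that is below 10^-4), which rules them out. Hence G = S_3 x S_3 (6T9), of order 36.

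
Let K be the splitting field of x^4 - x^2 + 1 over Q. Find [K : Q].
4

The degree of the splitting field over Q equals the order of the Galois group, so first determine the group. The polynomial is an irreducible quartic over Q and its discriminant is 144 = 12^2, a perfect square, so the Galois group is contained in A_4. The resolvent cubic y^3 + y^2 - 4*y - 4 splits completely over Q, which gives the Klein four-group V_4. The Galois group V_4 (4T2) has order 4, so the splitting field has degree 4 over Q.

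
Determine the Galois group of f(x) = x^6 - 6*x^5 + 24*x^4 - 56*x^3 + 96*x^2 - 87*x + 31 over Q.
C_3 x S_3

The polynomial f is an irreducible sextic over Q, so G = Gal(f/Q) is one of the 16 transitive subgroups 6T1, ..., 6T16 of S_6. The discriminant of f is -68755887963, which is not a perfect square, so G is not contained in A_6. The transitive groups of degree 6 not contained in A_6 are: C_6 (6T1, order 6), S_3 (6T2, order 6), D_6 (6T3, order 12), C_3 x S_3 (6T5, order 18), A_4 x C_2 (6T6, order 24), S_4 (6T8, order 24), S_3 x S_3 (6T9, order 36), S_4 x C_2 (6T11, order 48), (S_3 x S_3) : C_2 (6T13, order 72), PGL(2,5) (6T14, order 120), S_6 (6T16, order 720). By Dedekind's theorem, for a prime p not dividing disc(f) the degrees of the irreducible factors of f mod p form the cycle type of an element of G. Factoring f modulo the 33 such primes p <= 151 (skipping 3, 7, 89, which divide the discriminant), each new pattern first appears at: mod 2: f = (x^6 + x + 1), pattern 6; mod 13: f = (x + 2)(x + 3)(x + 5)(x^3 + 10x^2 + 10x + 11), pattern 3+1+1+1; mod 17: f = (x^2 + 3x + 8)(x^2 + 4x + 11)(x^2 + 4x + 16), pattern 2+2+2; mod 19: f = (x^3 + 16x^2 + 4x + 2)(x^3 + 16x^2 + 11x + 6), pattern 3+3; mod 73: f = (x + 23)(x + 35)(x + 42)(x + 53)(x + 66)(x + 67), pattern 1+1+1+1+1+1. No other pattern occurs in this range, so the set of observed cycle types is {6, 3+1+1+1, 2+2+2, 3+3, 1+1+1+1+1+1}. The candidates containing elements of all these cycle types are C_3 x S_3 (6T5) of order 18, S_3 x S_3 (6T9) of order 36, (S_3 x S_3) : C_2 (6T13) of order 72, S_6 (6T16) of order 720; the others are excluded. The observed types are precisely the cycle types that occur in C_3 x S_3 (6T5). Each of the other remaining candidates has further cycle types, and by the Chebotarev density theorem the matching factorization patterns would occur for a proportion of primes equal to their share of the group: S_3 x S_3 (6T9) additionally contains elements of type 2+2+1+1 (9 of its 36 elements, about 25% of primes); (S_3 x S_3) : C_2 (6T13) additionally contains elements of type 4+2, 3+2+1, 2+2+1+1, 2+1+1+1+1 (45 of its 72 elements, about 62% of primes); S_6 (6T16) additionally contains elements of type 5+1, 4+2, 4+1+1, 3+2+1, 2+2+1+1, 2+1+1+1+1 (504 of its 720 elements, about 70% of primes). None of the 33 primes tested shows any such pattern (for each of these groups the chance of that is below 10^-4), which rules them out. Hence G = C_3 x S_3 (6T5), of order 18.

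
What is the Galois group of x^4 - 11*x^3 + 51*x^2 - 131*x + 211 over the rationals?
The polynomial is an irreducible quartic over Q and its discriminant is 66430125, which is not a perfect square, so the Galois group is not contained in A_4. The resolvent cubic y^3 - 51*y^2 + 597*y + 352 has exactly one rational root, so the Galois group is C_4 or D_4. The quartic becomes reducible over Q(sqrt(disc)), so the group is C_4.

4T1: C_4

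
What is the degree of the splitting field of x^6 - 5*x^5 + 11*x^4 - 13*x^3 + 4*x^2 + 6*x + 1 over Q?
36

The degree of the splitting field over Q equals the order of the Galois group, so first determine the group. The polynomial f is an irreducible sextic over Q, so G = Gal(f/Q) is one of the 16 transitive subgroups 6T1, ..., 6T16 of S_6. The discriminant of f is 525625 = 725^2, a perfect square, so G is contained in A_6. The transitive groups of degree 6 contained in A_6 are: A_4 (6T4, order 12), S_4 (6T7, order 24), (C_3 x C_3) : C_4 (6T10, order 36), PSL(2,5) (6T12, order 60), A_6 (6T15, order 360). By Dedekind's theorem, for a prime p not dividing disc(f) the degrees of the irreducible factors of f mod p form the cycle type of an element of G. Factoring f modulo the 19 such primes p <= 73 (skipping 5, 29, which divide the discriminant), each new pattern first appears at: mod 2: f = (x^2 + x + 1)(x^4 + x + 1), pattern 4+2; mod 11: f = (x^3 + x^2 + 3x + 1)(x^3 + 5x^2 + 3x + 1), pattern 3+3; mod 19: f = (x + 10)(x + 11)(x^2 + 2x + 2)(x^2 + 10x + 7), pattern 2+2+1+1; mod 61: f = (x + 27)(x + 34)(x + 41)(x^3 + 15x^2 + 3x + 1), pattern 3+1+1+1. No other pattern occurs in this range, so the set of observed cycle types is {4+2, 3+3, 2+2+1+1, 3+1+1+1}. The candidates containing elements of all these cycle types are (C_3 x C_3) : C_4 (6T10) of order 36, A_6 (6T15) of order 360; the others are excluded. The observed types are precisely the cycle types that occur in (C_3 x C_3) : C_4 (6T10) (apart from the identity). Each of the other remaining candidates has further cycle types, and by the Chebotarev density theorem the matching factorization patterns would occur for a proportion of primes equal to their share of the group: A_6 (6T15) additionally contains elements of type 5+1 (144 of its 360 elements, about 40% of primes). None of the 19 primes tested shows any such pattern (for each of these groups the chance of that is below 10^-4), which rules them out. Hence G = (C_3 x C_3) : C_4 (6T10), of order 36. The Galois group (C_3 x C_3) : C_4 (6T10) has order 36, so the splitting field has degree 36 over Q.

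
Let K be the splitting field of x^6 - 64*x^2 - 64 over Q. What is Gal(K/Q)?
S_4 (also written S4+)

The polynomial f is an irreducible sextic over Q, so G = Gal(f/Q) is one of the 16 transitive subgroups 6T1, ..., 6T16 of S_6. The discriminant of f is 3603718079512576 = 60030976^2, a perfect square, so G is contained in A_6. The transitive groups of degree 6 contained in A_6 are: A_4 (6T4, order 12), S_4 (6T7, order 24), (C_3 x C_3) : C_4 (6T10, order 36), PSL(2,5) (6T12, order 60), A_6 (6T15, order 360). By Dedekind's theorem, for a prime p not dividing disc(f) the degrees of the irreducible factors of f mod p form the cycle type of an element of G. Factoring f modulo the 79 such primes p <= 419 (skipping 2, 229, which divide the discriminant), each new pattern first appears at: mod 3: f = (x^3 + x^2 + 2x + 1)(x^3 + 2x^2 + 2x + 2), pattern 3+3; mod 7: f = (x^2 + 2)(x^4 + 5x^2 + 3), pattern 4+2; mod 23: f = (x + 5)(x + 18)(x^2 + 2x + 3)(x^2 + 21x + 3), pattern 2+2+1+1; mod 193: f = (x + 7)(x + 13)(x + 19)(x + 174)(x + 180)(x + 186), pattern 1+1+1+1+1+1. No other pattern occurs in this range, so the set of observed cycle types is {3+3, 4+2, 2+2+1+1, 1+1+1+1+1+1}. The candidates containing elements of all these cycle types are S_4 (6T7) of order 24, (C_3 x C_3) : C_4 (6T10) of order 36, A_6 (6T15) of order 360; the others are excluded. The observed types are precisely the cycle types that occur in S_4 (6T7). Each of the other remaining candidates has further cycle types, and by the Chebotarev density theorem the matching factorization patterns would occur for a proportion of primes equal to their share of the group: (C_3 x C_3) : C_4 (6T10) additionally contains elements of type 3+1+1+1 (4 of its 36 elements, about 11% of primes); A_6 (6T15) additionally contains elements of type 5+1, 3+1+1+1 (184 of its 360 elements, about 51% of primes). None of the 79 primes tested shows any such pattern (for each of these groups the chance of that is below 10^-4), which rules them out. Hence G = S_4 (6T7), of order 24.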